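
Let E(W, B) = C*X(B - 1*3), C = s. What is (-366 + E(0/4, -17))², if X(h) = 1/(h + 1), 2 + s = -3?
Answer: 48288601/361 ≈ 1.3376e+5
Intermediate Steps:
s = -5 (s = -2 - 3 = -5)
C = -5
X(h) = 1/(1 + h)
E(W, B) = -5/(-2 + B) (E(W, B) = -5/(1 + (B - 1*3)) = -5/(1 + (B - 3)) = -5/(1 + (-3 + B)) = -5/(-2 + B))
(-366 + E(0/4, -17))² = (-366 - 5/(-2 - 17))² = (-366 - 5/(-19))² = (-366 - 5*(-1/19))² = (-366 + 5/19)² = (-6949/19)² = 48288601/361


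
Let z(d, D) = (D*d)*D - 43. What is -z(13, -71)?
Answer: -65490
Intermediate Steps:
z(d, D) = -43 + d*D² (z(d, D) = d*D² - 43 = -43 + d*D²)
-z(13, -71) = -(-43 + 13*(-71)²) = -(-43 + 13*5041) = -(-43 + 65533) = -1*65490 = -65490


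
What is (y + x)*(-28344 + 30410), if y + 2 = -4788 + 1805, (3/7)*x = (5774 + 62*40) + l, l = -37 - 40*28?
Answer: 84135784/3 ≈ 2.8045e+7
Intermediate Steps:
l = -1157 (l = -37 - 1120 = -1157)
x = 49679/3 (x = 7*((5774 + 62*40) - 1157)/3 = 7*((5774 + 2480) - 1157)/3 = 7*(8254 - 1157)/3 = (7/3)*7097 = 49679/3 ≈ 16560.)
y = -2985 (y = -2 + (-4788 + 1805) = -2 - 2983 = -2985)
(y + x)*(-28344 + 30410) = (-2985 + 49679/3)*(-28344 + 30410) = (40724/3)*2066 = 84135784/3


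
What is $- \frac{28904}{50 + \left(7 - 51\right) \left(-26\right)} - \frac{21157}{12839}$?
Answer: $- \frac{198179957}{7664883} \approx -25.856$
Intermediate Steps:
$- \frac{28904}{50 + \left(7 - 51\right) \left(-26\right)} - \frac{21157}{12839} = - \frac{28904}{50 - -1144} - \frac{21157}{12839} = - \frac{28904}{50 + 1144} - \frac{21157}{12839} = - \frac{28904}{1194} - \frac{21157}{12839} = \left(-28904\right) \frac{1}{1194} - \frac{21157}{12839} = - \frac{14452}{597} - \frac{21157}{12839} = - \frac{198179957}{7664883}$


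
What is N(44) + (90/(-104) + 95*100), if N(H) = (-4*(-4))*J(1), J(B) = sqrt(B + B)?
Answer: 493955/52 + 16*sqrt(2) ≈ 9521.8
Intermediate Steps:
J(B) = sqrt(2)*sqrt(B) (J(B) = sqrt(2*B) = sqrt(2)*sqrt(B))
N(H) = 16*sqrt(2) (N(H) = (-4*(-4))*(sqrt(2)*sqrt(1)) = 16*(sqrt(2)*1) = 16*sqrt(2))
N(44) + (90/(-104) + 95*100) = 16*sqrt(2) + (90/(-104) + 95*100) = 16*sqrt(2) + (90*(-1/104) + 9500) = 16*sqrt(2) + (-45/52 + 9500) = 16*sqrt(2) + 493955/52 = 493955/52 + 16*sqrt(2)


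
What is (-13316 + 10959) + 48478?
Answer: 46121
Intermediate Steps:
(-13316 + 10959) + 48478 = -2357 + 48478 = 46121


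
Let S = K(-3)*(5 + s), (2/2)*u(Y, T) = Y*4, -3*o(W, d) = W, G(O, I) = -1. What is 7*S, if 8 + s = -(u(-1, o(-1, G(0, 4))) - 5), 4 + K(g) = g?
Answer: -294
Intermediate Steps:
K(g) = -4 + g
o(W, d) = -W/3
u(Y, T) = 4*Y (u(Y, T) = Y*4 = 4*Y)
s = 1 (s = -8 - (4*(-1) - 5) = -8 - (-4 - 5) = -8 - 1*(-9) = -8 + 9 = 1)
S = -42 (S = (-4 - 3)*(5 + 1) = -7*6 = -42)
7*S = 7*(-42) = -294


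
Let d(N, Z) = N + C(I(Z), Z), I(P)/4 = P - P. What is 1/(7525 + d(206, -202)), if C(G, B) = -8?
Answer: 1/7723 ≈ 0.00012948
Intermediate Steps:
I(P) = 0 (I(P) = 4*(P - P) = 4*0 = 0)
d(N, Z) = -8 + N (d(N, Z) = N - 8 = -8 + N)
1/(7525 + d(206, -202)) = 1/(7525 + (-8 + 206)) = 1/(7525 + 198) = 1/7723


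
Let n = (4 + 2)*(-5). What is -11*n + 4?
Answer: 334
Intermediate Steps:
n = -30 (n = 6*(-5) = -30)
-11*n + 4 = -11*(-30) + 4 = 330 + 4 = 334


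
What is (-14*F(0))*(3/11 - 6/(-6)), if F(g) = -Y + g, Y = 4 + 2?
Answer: 1176/11 ≈ 106.91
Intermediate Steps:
Y = 6
F(g) = -6 + g (F(g) = -1*6 + g = -6 + g)
(-14*F(0))*(3/11 - 6/(-6)) = (-14*(-6 + 0))*(3/11 - 6/(-6)) = (-14*(-6))*(3*(1/11) - 6*(-⅙)) = 84*(3/11 + 1) = 84*(14/11) = 1176/11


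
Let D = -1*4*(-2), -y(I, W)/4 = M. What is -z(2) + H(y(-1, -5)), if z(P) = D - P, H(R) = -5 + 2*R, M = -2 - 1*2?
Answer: 21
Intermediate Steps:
M = -4 (M = -2 - 2 = -4)
y(I, W) = 16 (y(I, W) = -4*(-4) = 16)
D = 8 (D = -4*(-2) = 8)
z(P) = 8 - P
-z(2) + H(y(-1, -5)) = -(8 - 1*2) + (-5 + 2*16) = -(8 - 2) + (-5 + 32) = -1*6 + 27 = -6 + 27 = 21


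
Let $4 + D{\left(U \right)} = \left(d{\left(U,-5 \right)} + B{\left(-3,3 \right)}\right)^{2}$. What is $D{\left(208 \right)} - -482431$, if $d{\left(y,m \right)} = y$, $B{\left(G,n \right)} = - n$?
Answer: $524452$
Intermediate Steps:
$D{\left(U \right)} = -4 + \left(-3 + U\right)^{2}$ ($D{\left(U \right)} = -4 + \left(U - 3\right)^{2} = -4 + \left(-3 + U\right)^{2}$)
$D{\left(208 \right)} - -482431 = \left(-4 + \left(-3 + 208\right)^{2}\right) - -482431 = \left(-4 + 205^{2}\right) + 482431 = \left(-4 + 42025\right) + 482431 = 42021 + 482431 = 524452$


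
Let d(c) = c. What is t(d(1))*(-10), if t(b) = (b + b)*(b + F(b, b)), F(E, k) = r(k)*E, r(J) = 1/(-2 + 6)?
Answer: -25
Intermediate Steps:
r(J) = 1/4
F(E, k) = E/4
t(b) = 5*b**2/2 (t(b) = (b + b)*(b + b/4) = (2*b)*(5*b/4) = 5*b**2/2)
t(d(1))*(-10) = ((5/2)*1**2)*(-10) = ((5/2)*1)*(-10) = (5/2)*(-10) = -25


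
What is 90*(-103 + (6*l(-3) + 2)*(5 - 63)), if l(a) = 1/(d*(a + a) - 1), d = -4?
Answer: -484650/23 ≈ -21072.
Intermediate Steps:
l(a) = 1/(-1 - 8*a) (l(a) = 1/(-4*(a + a) - 1) = 1/(-8*a - 1) = 1/(-1 - 8*a))
90*(-103 + (6*l(-3) + 2)*(5 - 63)) = 90*(-103 + (6/(-1 - 8*(-3)) + 2)*(5 - 63)) = 90*(-103 + (6/(-1 + 24) + 2)*(-58)) = 90*(-103 + (6/23 + 2)*(-58)) = 90*(-103 + (52/23)*(-58)) = 90*(-103 - 3016/23) = 90*(-5385/23) = -484650/23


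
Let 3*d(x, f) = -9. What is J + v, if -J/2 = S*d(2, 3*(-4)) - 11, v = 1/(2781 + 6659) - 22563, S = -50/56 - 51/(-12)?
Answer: -1488178233/66080 ≈ -22521.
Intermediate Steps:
d(x, f) = -3 (d(x, f) = (1/3)*(-9) = -3)
S = 47/14 (S = -50*1/56 - 51*(-1/12) = -25/28 + 17/4 = 47/14 ≈ 3.3571)
v = -212994719/9440 (v = 1/9440 - 22563 = -212994719/9440 ≈ -22563.)
J = 295/7 (J = -2*((47/14)*(-3) - 11) = -2*(-141/14 - 11) = -2*(-295/14) = 295/7 ≈ 42.143)
J + v = 295/7 - 212994719/9440 = -1488178233/66080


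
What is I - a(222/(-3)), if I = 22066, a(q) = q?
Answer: 22140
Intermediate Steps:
I - a(222/(-3)) = 22066 - 222/(-3) = 22066 - 222*(-1)/3 = 22066 - 1*(-74) = 22066 + 74 = 22140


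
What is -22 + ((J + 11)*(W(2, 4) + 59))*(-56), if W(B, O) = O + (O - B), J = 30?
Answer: -149262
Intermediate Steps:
W(B, O) = -B + 2*O
-22 + ((J + 11)*(W(2, 4) + 59))*(-56) = -22 + ((30 + 11)*((-1*2 + 2*4) + 59))*(-56) = -22 + (41*((-2 + 8) + 59))*(-56) = -22 + (41*(6 + 59))*(-56) = -22 + (41*65)*(-56) = -22 + 2665*(-56) = -22 - 149240 = -149262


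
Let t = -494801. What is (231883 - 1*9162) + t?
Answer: -272080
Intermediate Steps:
(231883 - 1*9162) + t = (231883 - 1*9162) - 494801 = (231883 - 9162) - 494801 = 222721 - 494801 = -272080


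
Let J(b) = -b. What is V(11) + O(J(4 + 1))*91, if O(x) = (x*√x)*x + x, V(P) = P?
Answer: -444 + 2275*I*√5 ≈ -444.0 + 5087.1*I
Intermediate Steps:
O(x) = x + x^(5/2) (O(x) = x^(3/2)*x + x = x^(5/2) + x = x + x^(5/2))
V(11) + O(J(4 + 1))*91 = 11 + (-(4 + 1) + (-(4 + 1))^(5/2))*91 = 11 + (-1*5 + (-1*5)^(5/2))*91 = 11 + (-5 + (-5)^(5/2))*91 = 11 + (-5 + 25*I*√5)*91 = 11 + (-455 + 2275*I*√5) = -444 + 2275*I*√5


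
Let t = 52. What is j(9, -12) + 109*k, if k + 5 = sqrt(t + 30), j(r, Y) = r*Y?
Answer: -653 + 109*sqrt(82) ≈ 334.04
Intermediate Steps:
j(r, Y) = Y*r
k = -5 + sqrt(82) (k = -5 + sqrt(52 + 30) = -5 + sqrt(82) ≈ 4.0554)
j(9, -12) + 109*k = -12*9 + 109*(-5 + sqrt(82)) = -108 + (-545 + 109*sqrt(82)) = -653 + 109*sqrt(82)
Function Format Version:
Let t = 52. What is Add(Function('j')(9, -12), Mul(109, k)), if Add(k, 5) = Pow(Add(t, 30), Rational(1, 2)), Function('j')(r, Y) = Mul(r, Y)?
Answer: Add(-653, Mul(109, Pow(82, Rational(1, 2)))) ≈ 334.04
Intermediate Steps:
Function('j')(r, Y) = Mul(Y, r)
k = Add(-5, Pow(82, Rational(1, 2))) (k = Add(-5, Pow(Add(52, 30), Rational(1, 2))) = Add(-5, Pow(82, Rational(1, 2))) ≈ 4.0554)
Add(Function('j')(9, -12), Mul(109, k)) = Add(Mul(-12, 9), Mul(109, Add(-5, Pow(82, Rational(1, 2))))) = Add(-108, Add(-545, Mul(109, Pow(82, Rational(1, 2))))) = Add(-653, Mul(109, Pow(82, Rational(1, 2))))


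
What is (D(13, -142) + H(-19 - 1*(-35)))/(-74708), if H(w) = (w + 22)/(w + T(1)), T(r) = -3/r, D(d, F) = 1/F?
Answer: -5383/137910968 ≈ -3.9032e-5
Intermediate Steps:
H(w) = (22 + w)/(-3 + w) (H(w) = (w + 22)/(w - 3/1) = (22 + w)/(w - 3*1) = (22 + w)/(w - 3) = (22 + w)/(-3 + w))
(D(13, -142) + H(-19 - 1*(-35)))/(-74708) = (1/(-142) + (22 + (-19 - 1*(-35)))/(-3 + (-19 - 1*(-35))))/(-74708) = (-1/142 + (22 + (-19 + 35))/(-3 + (-19 + 35)))*(-1/74708) = (-1/142 + (22 + 16)/(-3 + 16))*(-1/74708) = (-1/142 + 38/13)*(-1/74708) = (5383/1846)*(-1/74708) = -5383/137910968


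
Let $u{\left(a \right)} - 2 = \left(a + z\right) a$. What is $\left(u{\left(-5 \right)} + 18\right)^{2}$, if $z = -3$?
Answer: $3600$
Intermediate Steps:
$u{\left(a \right)} = 2 + a \left(-3 + a\right)$ ($u{\left(a \right)} = 2 + \left(a - 3\right) a = 2 + \left(-3 + a\right) a = 2 + a \left(-3 + a\right)$)
$\left(u{\left(-5 \right)} + 18\right)^{2} = \left(\left(2 + \left(-5\right)^{2} - -15\right) + 18\right)^{2} = \left(\left(2 + 25 + 15\right) + 18\right)^{2} = \left(42 + 18\right)^{2} = 60^{2} = 3600$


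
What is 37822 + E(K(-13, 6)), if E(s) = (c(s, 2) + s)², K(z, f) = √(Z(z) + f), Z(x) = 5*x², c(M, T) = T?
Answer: 38677 + 4*√851 ≈ 38794.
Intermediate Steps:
K(z, f) = √(f + 5*z²) (K(z, f) = √(5*z² + f) = √(f + 5*z²))
E(s) = (2 + s)²
37822 + E(K(-13, 6)) = 37822 + (2 + √(6 + 5*(-13)²))² = 37822 + (2 + √(6 + 5*169))² = 37822 + (2 + √(6 + 845))² = 37822 + (2 + √851)²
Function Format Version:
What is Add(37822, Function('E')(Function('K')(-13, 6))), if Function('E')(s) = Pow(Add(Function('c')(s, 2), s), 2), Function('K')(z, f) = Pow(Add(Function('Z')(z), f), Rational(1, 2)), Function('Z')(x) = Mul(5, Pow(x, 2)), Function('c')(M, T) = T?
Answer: Add(38677, Mul(4, Pow(851, Rational(1, 2)))) ≈ 38794.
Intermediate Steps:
Function('K')(z, f) = Pow(Add(f, Mul(5, Pow(z, 2))), Rational(1, 2)) (Function('K')(z, f) = Pow(Add(Mul(5, Pow(z, 2)), f), Rational(1, 2)) = Pow(Add(f, Mul(5, Pow(z, 2))), Rational(1, 2)))
Function('E')(s) = Pow(Add(2, s), 2)
Add(37822, Function('E')(Function('K')(-13, 6))) = Add(37822, Pow(Add(2, Pow(Add(6, Mul(5, Pow(-13, 2))), Rational(1, 2))), 2)) = Add(37822, Pow(Add(2, Pow(Add(6, Mul(5, 169)), Rational(1, 2))), 2)) = Add(37822, Pow(Add(2, Pow(Add(6, 845), Rational(1, 2))), 2)) = Add(37822, Pow(Add(2, Pow(851, Rational(1, 2))), 2))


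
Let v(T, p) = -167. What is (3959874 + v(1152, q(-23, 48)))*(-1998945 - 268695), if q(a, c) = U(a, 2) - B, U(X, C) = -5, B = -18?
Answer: -8979189981480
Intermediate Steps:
q(a, c) = 13 (q(a, c) = -5 - 1*(-18) = -5 + 18 = 13)
(3959874 + v(1152, q(-23, 48)))*(-1998945 - 268695) = (3959874 - 167)*(-1998945 - 268695) = 3959707*(-2267640) = -8979189981480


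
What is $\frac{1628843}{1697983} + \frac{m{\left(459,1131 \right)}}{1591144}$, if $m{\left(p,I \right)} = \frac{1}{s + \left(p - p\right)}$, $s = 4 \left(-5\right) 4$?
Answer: $\frac{207337899613377}{216138837004160} \approx 0.95928$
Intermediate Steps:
$s = -80$ ($s = \left(-20\right) 4 = -80$)
$m{\left(p,I \right)} = - \frac{1}{80}$ ($m{\left(p,I \right)} = \frac{1}{-80 + \left(p - p\right)} = \frac{1}{-80 + 0} = \frac{1}{-80} = - \frac{1}{80}$)
$\frac{1628843}{1697983} + \frac{m{\left(459,1131 \right)}}{1591144} = \frac{1628843}{1697983} - \frac{1}{80 \cdot 1591144} = 1628843 \cdot \frac{1}{1697983} - \frac{1}{127291520} = \frac{1628843}{1697983} - \frac{1}{127291520} = \frac{207337899613377}{216138837004160}$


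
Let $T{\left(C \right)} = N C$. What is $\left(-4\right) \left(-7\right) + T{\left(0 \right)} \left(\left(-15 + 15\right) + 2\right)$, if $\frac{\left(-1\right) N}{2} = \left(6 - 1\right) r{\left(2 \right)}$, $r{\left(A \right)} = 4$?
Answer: $28$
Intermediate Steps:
$N = -40$ ($N = - 2 \left(6 - 1\right) 4 = - 2 \cdot 5 \cdot 4 = \left(-2\right) 20 = -40$)
$T{\left(C \right)} = - 40 C$
$\left(-4\right) \left(-7\right) + T{\left(0 \right)} \left(\left(-15 + 15\right) + 2\right) = \left(-4\right) \left(-7\right) + \left(-40\right) 0 \left(\left(-15 + 15\right) + 2\right) = 28 + 0 \left(0 + 2\right) = 28 + 0 \cdot 2 = 28 + 0 = 28$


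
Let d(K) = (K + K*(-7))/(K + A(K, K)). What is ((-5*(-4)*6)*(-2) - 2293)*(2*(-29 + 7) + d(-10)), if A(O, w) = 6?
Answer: 149447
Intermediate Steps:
d(K) = -6*K/(6 + K) (d(K) = (K + K*(-7))/(K + 6) = (K - 7*K)/(6 + K) = (-6*K)/(6 + K) = -6*K/(6 + K))
((-5*(-4)*6)*(-2) - 2293)*(2*(-29 + 7) + d(-10)) = ((-5*(-4)*6)*(-2) - 2293)*(2*(-29 + 7) - 6*(-10)/(6 - 10)) = ((20*6)*(-2) - 2293)*(2*(-22) - 6*(-10)/(-4)) = (120*(-2) - 2293)*(-44 - 6*(-10)*(-1/4)) = (-240 - 2293)*(-44 - 15) = -2533*(-59) = 149447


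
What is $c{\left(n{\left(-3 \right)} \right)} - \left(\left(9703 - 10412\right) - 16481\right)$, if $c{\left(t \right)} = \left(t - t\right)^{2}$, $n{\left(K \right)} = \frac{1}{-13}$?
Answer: $17190$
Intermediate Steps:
$n{\left(K \right)} = - \frac{1}{13}$
$c{\left(t \right)} = 0$ ($c{\left(t \right)} = 0^{2} = 0$)
$c{\left(n{\left(-3 \right)} \right)} - \left(\left(9703 - 10412\right) - 16481\right) = 0 - \left(\left(9703 - 10412\right) - 16481\right) = 0 - \left(-709 - 16481\right) = 0 - -17190 = 0 + 17190 = 17190$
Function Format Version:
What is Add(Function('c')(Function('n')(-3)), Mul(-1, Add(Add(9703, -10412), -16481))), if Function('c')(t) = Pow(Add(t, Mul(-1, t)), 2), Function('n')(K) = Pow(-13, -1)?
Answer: 17190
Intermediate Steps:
Function('n')(K) = Rational(-1, 13)
Function('c')(t) = 0 (Function('c')(t) = Pow(0, 2) = 0)
Add(Function('c')(Function('n')(-3)), Mul(-1, Add(Add(9703, -10412), -16481))) = Add(0, Mul(-1, Add(Add(9703, -10412), -16481))) = Add(0, Mul(-1, Add(-709, -16481))) = Add(0, Mul(-1, -17190)) = Add(0, 17190) = 17190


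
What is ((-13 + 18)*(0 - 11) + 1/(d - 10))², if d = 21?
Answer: 364816/121 ≈ 3015.0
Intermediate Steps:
((-13 + 18)*(0 - 11) + 1/(d - 10))² = ((-13 + 18)*(0 - 11) + 1/(21 - 10))² = (5*(-11) + 1/11)² = (-55 + 1/11)² = (-604/11)² = 364816/121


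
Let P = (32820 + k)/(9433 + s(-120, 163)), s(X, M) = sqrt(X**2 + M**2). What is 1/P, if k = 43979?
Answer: 9433/76799 + sqrt(40969)/76799 ≈ 0.12546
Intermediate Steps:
s(X, M) = sqrt(M**2 + X**2)
P = 76799/(9433 + sqrt(40969)) (P = (32820 + 43979)/(9433 + sqrt(163**2 + (-120)**2)) = 76799/(9433 + sqrt(26569 + 14400)) = 76799/(9433 + sqrt(40969)) ≈ 7.9705)
1/P = 1/(724444967/88940520 - 76799*sqrt(40969)/88940520)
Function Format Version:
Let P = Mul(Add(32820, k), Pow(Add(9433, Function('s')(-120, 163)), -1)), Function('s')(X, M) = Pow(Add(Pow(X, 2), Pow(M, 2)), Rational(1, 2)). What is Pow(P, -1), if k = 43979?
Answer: Add(Rational(9433, 76799), Mul(Rational(1, 76799), Pow(40969, Rational(1, 2)))) ≈ 0.12546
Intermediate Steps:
Function('s')(X, M) = Pow(Add(Pow(M, 2), Pow(X, 2)), Rational(1, 2))
P = Mul(76799, Pow(Add(9433, Pow(40969, Rational(1, 2))), -1)) (P = Mul(Add(32820, 43979), Pow(Add(9433, Pow(Add(Pow(163, 2), Pow(-120, 2)), Rational(1, 2))), -1)) = Mul(76799, Pow(Add(9433, Pow(Add(26569, 14400), Rational(1, 2))), -1)) = Mul(76799, Pow(Add(9433, Pow(40969, Rational(1, 2))), -1)) ≈ 7.9705)
Pow(P, -1) = Pow(Add(Rational(724444967, 88940520), Mul(Rational(-76799, 88940520), Pow(40969, Rational(1, 2)))), -1)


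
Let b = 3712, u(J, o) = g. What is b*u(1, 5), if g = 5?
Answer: 18560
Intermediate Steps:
u(J, o) = 5
b*u(1, 5) = 3712*5 = 18560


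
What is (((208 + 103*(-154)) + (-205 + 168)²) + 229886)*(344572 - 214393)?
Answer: 28066722579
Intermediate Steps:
(((208 + 103*(-154)) + (-205 + 168)²) + 229886)*(344572 - 214393) = (((208 - 15862) + (-37)²) + 229886)*130179 = ((-15654 + 1369) + 229886)*130179 = (-14285 + 229886)*130179 = 215601*130179 = 28066722579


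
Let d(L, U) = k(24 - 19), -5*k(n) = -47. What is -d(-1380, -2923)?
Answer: -47/5 ≈ -9.4000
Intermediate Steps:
k(n) = 47/5 (k(n) = -⅕*(-47) = 47/5)
d(L, U) = 47/5
-d(-1380, -2923) = -1*47/5 = -47/5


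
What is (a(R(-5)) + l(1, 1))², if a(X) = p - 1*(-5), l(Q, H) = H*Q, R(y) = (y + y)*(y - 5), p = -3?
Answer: 9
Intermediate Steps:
R(y) = 2*y*(-5 + y) (R(y) = (2*y)*(-5 + y) = 2*y*(-5 + y))
a(X) = 2 (a(X) = -3 - 1*(-5) = -3 + 5 = 2)
(a(R(-5)) + l(1, 1))² = (2 + 1*1)² = (2 + 1)² = 3² = 9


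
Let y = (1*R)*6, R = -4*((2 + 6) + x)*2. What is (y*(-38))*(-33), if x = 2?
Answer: -601920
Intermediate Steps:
R = -80 (R = -4*((2 + 6) + 2)*2 = -4*(8 + 2)*2 = -4*10*2 = -40*2 = -80)
y = -480 (y = (1*(-80))*6 = -80*6 = -480)
(y*(-38))*(-33) = -480*(-38)*(-33) = 18240*(-33) = -601920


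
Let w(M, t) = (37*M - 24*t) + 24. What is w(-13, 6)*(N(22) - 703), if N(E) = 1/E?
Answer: 9294465/22 ≈ 4.2248e+5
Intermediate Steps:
w(M, t) = 24 - 24*t + 37*M (w(M, t) = (-24*t + 37*M) + 24 = 24 - 24*t + 37*M)
w(-13, 6)*(N(22) - 703) = (24 - 24*6 + 37*(-13))*(1/22 - 703) = (24 - 144 - 481)*(1/22 - 703) = -601*(-15465/22) = 9294465/22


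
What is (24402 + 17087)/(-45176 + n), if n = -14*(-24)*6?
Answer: -41489/43160 ≈ -0.96128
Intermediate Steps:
n = 2016 (n = 336*6 = 2016)
(24402 + 17087)/(-45176 + n) = (24402 + 17087)/(-45176 + 2016) = 41489/(-43160) = 41489*(-1/43160) = -41489/43160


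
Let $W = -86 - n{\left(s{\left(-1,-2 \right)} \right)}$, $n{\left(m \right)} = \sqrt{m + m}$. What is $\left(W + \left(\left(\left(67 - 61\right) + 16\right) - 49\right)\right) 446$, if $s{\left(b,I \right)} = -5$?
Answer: $-50398 - 446 i \sqrt{10} \approx -50398.0 - 1410.4 i$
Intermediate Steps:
$n{\left(m \right)} = \sqrt{2} \sqrt{m}$ ($n{\left(m \right)} = \sqrt{2 m} = \sqrt{2} \sqrt{m}$)
$W = -86 - i \sqrt{10}$ ($W = -86 - \sqrt{2} \sqrt{-5} = -86 - \sqrt{2} i \sqrt{5} = -86 - i \sqrt{10} \approx -86.0 - 3.1623 i$)
$\left(W + \left(\left(\left(67 - 61\right) + 16\right) - 49\right)\right) 446 = \left(\left(-86 - i \sqrt{10}\right) + \left(\left(\left(67 - 61\right) + 16\right) - 49\right)\right) 446 = \left(\left(-86 - i \sqrt{10}\right) + \left(\left(6 + 16\right) - 49\right)\right) 446 = \left(\left(-86 - i \sqrt{10}\right) + \left(22 - 49\right)\right) 446 = \left(\left(-86 - i \sqrt{10}\right) - 27\right) 446 = \left(-113 - i \sqrt{10}\right) 446 = -50398 - 446 i \sqrt{10}$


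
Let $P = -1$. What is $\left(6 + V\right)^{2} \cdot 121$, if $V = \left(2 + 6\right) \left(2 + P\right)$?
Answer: $23716$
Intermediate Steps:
$V = 8$ ($V = \left(2 + 6\right) \left(2 - 1\right) = 8 \cdot 1 = 8$)
$\left(6 + V\right)^{2} \cdot 121 = \left(6 + 8\right)^{2} \cdot 121 = 14^{2} \cdot 121 = 196 \cdot 121 = 23716$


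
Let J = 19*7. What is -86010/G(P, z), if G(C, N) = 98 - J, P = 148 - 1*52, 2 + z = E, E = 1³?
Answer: 17202/7 ≈ 2457.4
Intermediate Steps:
E = 1
z = -1 (z = -2 + 1 = -1)
J = 133
P = 96 (P = 148 - 52 = 96)
G(C, N) = -35 (G(C, N) = 98 - 1*133 = 98 - 133 = -35)
-86010/G(P, z) = -86010/(-35) = -86010*(-1/35) = 17202/7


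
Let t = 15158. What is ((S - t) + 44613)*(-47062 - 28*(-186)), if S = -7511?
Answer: -918444176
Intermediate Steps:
((S - t) + 44613)*(-47062 - 28*(-186)) = ((-7511 - 1*15158) + 44613)*(-47062 - 28*(-186)) = ((-7511 - 15158) + 44613)*(-47062 + 5208) = (-22669 + 44613)*(-41854) = 21944*(-41854) = -918444176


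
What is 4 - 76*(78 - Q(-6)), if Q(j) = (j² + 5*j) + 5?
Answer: -5088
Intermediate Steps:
Q(j) = 5 + j² + 5*j
4 - 76*(78 - Q(-6)) = 4 - 76*(78 - (5 + (-6)² + 5*(-6))) = 4 - 76*(78 - (5 + 36 - 30)) = 4 - 76*(78 - 1*11) = 4 - 76*(78 - 11) = 4 - 76*67 = 4 - 5092 = -5088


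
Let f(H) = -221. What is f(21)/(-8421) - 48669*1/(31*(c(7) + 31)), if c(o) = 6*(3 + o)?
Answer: -8351392/484809 ≈ -17.226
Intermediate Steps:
c(o) = 18 + 6*o
f(21)/(-8421) - 48669*1/(31*(c(7) + 31)) = -221/(-8421) - 48669*1/(31*((18 + 6*7) + 31)) = -221*(-1/8421) - 48669*1/(31*((18 + 42) + 31)) = 221/8421 - 48669*1/(31*(60 + 31)) = 221/8421 - 48669/(31*91) = 221/8421 - 48669/2821 = -8351392/484809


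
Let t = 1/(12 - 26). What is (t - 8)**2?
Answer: 12769/196 ≈ 65.148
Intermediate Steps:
t = -1/14 (t = 1/(-14) = -1/14 ≈ -0.071429)
(t - 8)**2 = (-1/14 - 8)**2 = (-113/14)**2 = 12769/196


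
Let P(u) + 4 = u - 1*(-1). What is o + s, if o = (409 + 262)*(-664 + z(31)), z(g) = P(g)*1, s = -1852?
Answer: -428608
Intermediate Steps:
P(u) = -3 + u (P(u) = -4 + (u - 1*(-1)) = -4 + (u + 1) = -4 + (1 + u) = -3 + u)
z(g) = -3 + g (z(g) = (-3 + g)*1 = -3 + g)
o = -426756 (o = (409 + 262)*(-664 + (-3 + 31)) = 671*(-664 + 28) = 671*(-636) = -426756)
o + s = -426756 - 1852 = -428608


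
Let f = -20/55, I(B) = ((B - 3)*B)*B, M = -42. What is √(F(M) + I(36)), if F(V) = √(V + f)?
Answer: √(5174928 + 11*I*√5126)/11 ≈ 206.8 + 0.015736*I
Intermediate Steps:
I(B) = B²*(-3 + B) (I(B) = ((-3 + B)*B)*B = (B*(-3 + B))*B = B²*(-3 + B))
f = -4/11 (f = -20*1/55 = -4/11 ≈ -0.36364)
F(V) = √(-4/11 + V) (F(V) = √(V - 4/11) = √(-4/11 + V))
√(F(M) + I(36)) = √(√(-44 + 121*(-42))/11 + 36²*(-3 + 36)) = √(√(-44 - 5082)/11 + 1296*33) = √(√(-5126)/11 + 42768) = √((I*√5126)/11 + 42768) = √(I*√5126/11 + 42768) = √(42768 + I*√5126/11)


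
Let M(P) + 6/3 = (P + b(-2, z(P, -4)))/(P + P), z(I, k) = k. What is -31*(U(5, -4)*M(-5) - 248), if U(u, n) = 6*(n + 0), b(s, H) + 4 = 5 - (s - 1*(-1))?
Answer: 32116/5 ≈ 6423.2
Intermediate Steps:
b(s, H) = -s (b(s, H) = -4 + (5 - (s - 1*(-1))) = -4 + (5 - (s + 1)) = -4 + (5 - (1 + s)) = -4 + (5 + (-1 - s)) = -4 + (4 - s) = -s)
U(u, n) = 6*n
M(P) = -2 + (2 + P)/(2*P) (M(P) = -2 + (P - 1*(-2))/(P + P) = -2 + (P + 2)/((2*P)) = -2 + (2 + P)*(1/(2*P)) = -2 + (2 + P)/(2*P))
-31*(U(5, -4)*M(-5) - 248) = -31*((6*(-4))*(-3/2 + 1/(-5)) - 248) = -31*(-24*(-3/2 - ⅕) - 248) = -31*(-24*(-17/10) - 248) = -31*(204/5 - 248) = -31*(-1036/5) = 32116/5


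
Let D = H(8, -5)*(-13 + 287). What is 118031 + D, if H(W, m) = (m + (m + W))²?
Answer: 119127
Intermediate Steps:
H(W, m) = (W + 2*m)² (H(W, m) = (m + (W + m))² = (W + 2*m)²)
D = 1096 (D = (8 + 2*(-5))²*(-13 + 287) = (8 - 10)²*274 = (-2)²*274 = 4*274 = 1096)
118031 + D = 118031 + 1096 = 119127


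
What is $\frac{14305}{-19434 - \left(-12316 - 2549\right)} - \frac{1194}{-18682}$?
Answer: $- \frac{130895312}{42679029} \approx -3.067$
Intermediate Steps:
$\frac{14305}{-19434 - \left(-12316 - 2549\right)} - \frac{1194}{-18682} = \frac{14305}{-19434 - \left(-12316 - 2549\right)} - - \frac{597}{9341} = \frac{14305}{-19434 - -14865} + \frac{597}{9341} = \frac{14305}{-19434 + 14865} + \frac{597}{9341} = \frac{14305}{-4569} + \frac{597}{9341} = 14305 \left(- \frac{1}{4569}\right) + \frac{597}{9341} = - \frac{14305}{4569} + \frac{597}{9341} = - \frac{130895312}{42679029}$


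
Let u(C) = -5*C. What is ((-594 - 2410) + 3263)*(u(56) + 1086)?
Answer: 208754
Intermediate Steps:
((-594 - 2410) + 3263)*(u(56) + 1086) = ((-594 - 2410) + 3263)*(-5*56 + 1086) = (-3004 + 3263)*(-280 + 1086) = 259*806 = 208754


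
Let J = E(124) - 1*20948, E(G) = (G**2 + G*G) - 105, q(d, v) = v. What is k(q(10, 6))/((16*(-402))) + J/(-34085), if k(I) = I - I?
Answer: -9699/34085 ≈ -0.28455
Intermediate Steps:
E(G) = -105 + 2*G**2 (E(G) = (G**2 + G**2) - 105 = 2*G**2 - 105 = -105 + 2*G**2)
k(I) = 0
J = 9699 (J = (-105 + 2*124**2) - 1*20948 = (-105 + 2*15376) - 20948 = (-105 + 30752) - 20948 = 30647 - 20948 = 9699)
k(q(10, 6))/((16*(-402))) + J/(-34085) = 0/((16*(-402))) + 9699/(-34085) = 0/(-6432) + 9699*(-1/34085) = 0*(-1/6432) - 9699/34085 = 0 - 9699/34085 = -9699/34085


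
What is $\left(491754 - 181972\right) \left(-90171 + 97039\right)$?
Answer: $2127582776$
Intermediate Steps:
$\left(491754 - 181972\right) \left(-90171 + 97039\right) = 309782 \cdot 6868 = 2127582776$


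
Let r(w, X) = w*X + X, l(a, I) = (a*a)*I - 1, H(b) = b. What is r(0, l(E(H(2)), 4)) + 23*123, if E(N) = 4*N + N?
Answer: 3228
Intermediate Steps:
E(N) = 5*N
l(a, I) = -1 + I*a² (l(a, I) = a²*I - 1 = I*a² - 1 = -1 + I*a²)
r(w, X) = X + X*w (r(w, X) = X*w + X = X + X*w)
r(0, l(E(H(2)), 4)) + 23*123 = (-1 + 4*(5*2)²)*(1 + 0) + 23*123 = (-1 + 4*10²)*1 + 2829 = (-1 + 4*100)*1 + 2829 = (-1 + 400)*1 + 2829 = 399*1 + 2829 = 399 + 2829 = 3228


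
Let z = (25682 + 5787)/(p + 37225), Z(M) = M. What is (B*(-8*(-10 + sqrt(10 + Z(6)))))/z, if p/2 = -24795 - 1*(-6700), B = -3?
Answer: -149040/31469 ≈ -4.7361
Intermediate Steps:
p = -36190 (p = 2*(-24795 - 1*(-6700)) = 2*(-24795 + 6700) = 2*(-18095) = -36190)
z = 31469/1035 (z = (25682 + 5787)/(-36190 + 37225) = 31469/1035 ≈ 30.405)
(B*(-8*(-10 + sqrt(10 + Z(6)))))/z = (-(-24)*(-10 + sqrt(10 + 6)))/(31469/1035) = -(-24)*(-10 + sqrt(16))*(1035/31469) = -(-24)*(-10 + 4)*(1035/31469) = -(-24)*(-6)*(1035/31469) = -3*48*(1035/31469) = -144*1035/31469 = -149040/31469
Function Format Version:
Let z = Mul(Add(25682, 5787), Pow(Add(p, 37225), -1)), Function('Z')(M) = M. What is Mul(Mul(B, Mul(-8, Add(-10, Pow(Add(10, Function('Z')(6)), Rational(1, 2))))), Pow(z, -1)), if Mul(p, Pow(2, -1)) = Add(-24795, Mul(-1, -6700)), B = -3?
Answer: Rational(-149040, 31469) ≈ -4.7361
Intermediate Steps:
p = -36190 (p = Mul(2, Add(-24795, Mul(-1, -6700))) = Mul(2, Add(-24795, 6700)) = Mul(2, -18095) = -36190)
z = Rational(31469, 1035) (z = Mul(Add(25682, 5787), Pow(Add(-36190, 37225), -1)) = Mul(31469, Pow(1035, -1)) = Mul(31469, Rational(1, 1035)) = Rational(31469, 1035) ≈ 30.405)
Mul(Mul(B, Mul(-8, Add(-10, Pow(Add(10, Function('Z')(6)), Rational(1, 2))))), Pow(z, -1)) = Mul(Mul(-3, Mul(-8, Add(-10, Pow(Add(10, 6), Rational(1, 2))))), Pow(Rational(31469, 1035), -1)) = Mul(Mul(-3, Mul(-8, Add(-10, Pow(16, Rational(1, 2))))), Rational(1035, 31469)) = Mul(Mul(-3, Mul(-8, Add(-10, 4))), Rational(1035, 31469)) = Mul(Mul(-3, Mul(-8, -6)), Rational(1035, 31469)) = Mul(Mul(-3, 48), Rational(1035, 31469)) = Mul(-144, Rational(1035, 31469)) = Rational(-149040, 31469)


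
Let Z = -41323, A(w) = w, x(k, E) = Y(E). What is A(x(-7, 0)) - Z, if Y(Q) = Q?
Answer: 41323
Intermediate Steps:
x(k, E) = E
A(x(-7, 0)) - Z = 0 - 1*(-41323) = 0 + 41323 = 41323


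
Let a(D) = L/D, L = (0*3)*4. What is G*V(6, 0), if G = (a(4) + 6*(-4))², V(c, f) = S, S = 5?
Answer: 2880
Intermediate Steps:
V(c, f) = 5
L = 0 (L = 0*4 = 0)
a(D) = 0 (a(D) = 0/D = 0)
G = 576 (G = (0 + 6*(-4))² = (0 - 24)² = (-24)² = 576)
G*V(6, 0) = 576*5 = 2880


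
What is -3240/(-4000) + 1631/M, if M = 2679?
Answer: 380099/267900 ≈ 1.4188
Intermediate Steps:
-3240/(-4000) + 1631/M = -3240/(-4000) + 1631/2679 = -3240*(-1/4000) + 1631*(1/2679) = 81/100 + 1631/2679 = 380099/267900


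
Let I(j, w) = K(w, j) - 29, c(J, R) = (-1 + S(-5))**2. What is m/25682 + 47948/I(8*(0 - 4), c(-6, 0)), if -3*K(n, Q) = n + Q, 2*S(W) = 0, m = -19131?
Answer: -230954559/89887 ≈ -2569.4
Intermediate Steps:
S(W) = 0 (S(W) = (1/2)*0 = 0)
c(J, R) = 1 (c(J, R) = (-1 + 0)**2 = (-1)**2 = 1)
K(n, Q) = -Q/3 - n/3 (K(n, Q) = -(n + Q)/3 = -(Q + n)/3 = -Q/3 - n/3)
I(j, w) = -29 - j/3 - w/3 (I(j, w) = (-j/3 - w/3) - 29 = -29 - j/3 - w/3)
m/25682 + 47948/I(8*(0 - 4), c(-6, 0)) = -19131/25682 + 47948/(-29 - 8*(0 - 4)/3 - 1/3*1) = -19131*1/25682 + 47948/(-29 - 8*(-4)/3 - 1/3) = -19131/25682 + 47948/(-29 - 1/3*(-32) - 1/3) = -19131/25682 + 47948/(-29 + 32/3 - 1/3) = -19131/25682 + 47948/(-56/3) = -19131/25682 + 47948*(-3/56) = -19131/25682 - 35961/14 = -230954559/89887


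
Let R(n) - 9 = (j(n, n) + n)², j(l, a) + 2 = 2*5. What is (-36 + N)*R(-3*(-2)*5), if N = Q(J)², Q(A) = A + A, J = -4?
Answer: 40684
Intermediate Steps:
Q(A) = 2*A
j(l, a) = 8 (j(l, a) = -2 + 2*5 = -2 + 10 = 8)
N = 64 (N = (2*(-4))² = (-8)² = 64)
R(n) = 9 + (8 + n)²
(-36 + N)*R(-3*(-2)*5) = (-36 + 64)*(9 + (8 - 3*(-2)*5)²) = 28*(9 + (8 + 6*5)²) = 28*(9 + (8 + 30)²) = 28*(9 + 38²) = 28*(9 + 1444) = 28*1453 = 40684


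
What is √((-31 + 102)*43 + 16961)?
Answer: √20014 ≈ 141.47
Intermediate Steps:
√((-31 + 102)*43 + 16961) = √(71*43 + 16961) = √(3053 + 16961) = √20014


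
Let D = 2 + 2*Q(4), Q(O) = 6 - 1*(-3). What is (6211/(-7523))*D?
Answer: -124220/7523 ≈ -16.512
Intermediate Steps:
Q(O) = 9 (Q(O) = 6 + 3 = 9)
D = 20 (D = 2 + 2*9 = 2 + 18 = 20)
(6211/(-7523))*D = (6211/(-7523))*20 = (6211*(-1/7523))*20 = -6211/7523*20 = -124220/7523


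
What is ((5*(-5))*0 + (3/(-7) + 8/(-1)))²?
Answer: 3481/49 ≈ 71.041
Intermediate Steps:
((5*(-5))*0 + (3/(-7) + 8/(-1)))² = (-25*0 + (3*(-⅐) + 8*(-1)))² = (0 + (-3/7 - 8))² = (0 - 59/7)² = (-59/7)² = 3481/49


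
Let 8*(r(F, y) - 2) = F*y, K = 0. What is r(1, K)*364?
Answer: 728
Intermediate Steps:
r(F, y) = 2 + F*y/8 (r(F, y) = 2 + (F*y)/8 = 2 + F*y/8)
r(1, K)*364 = (2 + (⅛)*1*0)*364 = (2 + 0)*364 = 2*364 = 728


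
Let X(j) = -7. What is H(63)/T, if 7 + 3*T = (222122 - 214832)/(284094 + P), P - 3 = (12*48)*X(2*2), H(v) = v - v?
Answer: 0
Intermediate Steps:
H(v) = 0
P = -4029 (P = 3 + (12*48)*(-7) = 3 + 576*(-7) = 3 - 4032 = -4029)
T = -130211/56013 (T = -7/3 + ((222122 - 214832)/(284094 - 4029))/3 = -7/3 + (7290/280065)/3 = -7/3 + (7290*(1/280065))/3 = -7/3 + (⅓)*(486/18671) = -7/3 + 162/18671 = -130211/56013 ≈ -2.3247)
H(63)/T = 0/(-130211/56013) = 0*(-56013/130211) = 0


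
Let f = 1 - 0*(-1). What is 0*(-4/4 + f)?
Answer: 0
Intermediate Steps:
f = 1 (f = 1 - 1*0 = 1 + 0 = 1)
0*(-4/4 + f) = 0*(-4/4 + 1) = 0*((1/4)*(-4) + 1) = 0*(-1 + 1) = 0*0 = 0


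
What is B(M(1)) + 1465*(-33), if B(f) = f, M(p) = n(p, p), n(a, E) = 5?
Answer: -48340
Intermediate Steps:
M(p) = 5
B(M(1)) + 1465*(-33) = 5 + 1465*(-33) = 5 - 48345 = -48340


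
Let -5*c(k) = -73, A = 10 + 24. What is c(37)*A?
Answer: 2482/5 ≈ 496.40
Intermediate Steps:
A = 34
c(k) = 73/5 (c(k) = -⅕*(-73) = 73/5)
c(37)*A = (73/5)*34 = 2482/5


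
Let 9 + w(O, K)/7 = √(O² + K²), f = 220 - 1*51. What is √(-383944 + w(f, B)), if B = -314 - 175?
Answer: √(-384007 + 7*√267682) ≈ 616.75*I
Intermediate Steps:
f = 169 (f = 220 - 51 = 169)
B = -489
w(O, K) = -63 + 7*√(K² + O²) (w(O, K) = -63 + 7*√(O² + K²) = -63 + 7*√(K² + O²))
√(-383944 + w(f, B)) = √(-383944 + (-63 + 7*√((-489)² + 169²))) = √(-383944 + (-63 + 7*√(239121 + 28561))) = √(-383944 + (-63 + 7*√267682)) = √(-384007 + 7*√267682)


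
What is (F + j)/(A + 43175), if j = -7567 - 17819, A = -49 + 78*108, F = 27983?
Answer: 2597/51550 ≈ 0.050378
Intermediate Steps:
A = 8375 (A = -49 + 8424 = 8375)
j = -25386
(F + j)/(A + 43175) = (27983 - 25386)/(8375 + 43175) = 2597/51550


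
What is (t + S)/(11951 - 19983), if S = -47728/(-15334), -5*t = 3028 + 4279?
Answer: 55903449/307906720 ≈ 0.18156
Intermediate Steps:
t = -7307/5 (t = -(3028 + 4279)/5 = -⅕*7307 = -7307/5 ≈ -1461.4)
S = 23864/7667 (S = -47728*(-1/15334) = 23864/7667 ≈ 3.1126)
(t + S)/(11951 - 19983) = (-7307/5 + 23864/7667)/(11951 - 19983) = -55903449/38335/(-8032) = -55903449/38335*(-1/8032) = 55903449/307906720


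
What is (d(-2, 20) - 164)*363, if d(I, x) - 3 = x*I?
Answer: -72963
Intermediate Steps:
d(I, x) = 3 + I*x (d(I, x) = 3 + x*I = 3 + I*x)
(d(-2, 20) - 164)*363 = ((3 - 2*20) - 164)*363 = ((3 - 40) - 164)*363 = (-37 - 164)*363 = -201*363 = -72963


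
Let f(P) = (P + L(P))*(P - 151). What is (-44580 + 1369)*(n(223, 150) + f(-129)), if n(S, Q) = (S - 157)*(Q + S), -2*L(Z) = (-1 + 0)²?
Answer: -2630599258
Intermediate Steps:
L(Z) = -½ (L(Z) = -(-1 + 0)²/2 = -½*(-1)² = -½*1 = -½)
n(S, Q) = (-157 + S)*(Q + S)
f(P) = (-151 + P)*(-½ + P) (f(P) = (P - ½)*(P - 151) = (-½ + P)*(-151 + P) = (-151 + P)*(-½ + P))
(-44580 + 1369)*(n(223, 150) + f(-129)) = (-44580 + 1369)*((223² - 157*150 - 157*223 + 150*223) + (151/2 + (-129)² - 303/2*(-129))) = -43211*((49729 - 23550 - 35011 + 33450) + (151/2 + 16641 + 39087/2)) = -43211*(24618 + 36260) = -43211*60878 = -2630599258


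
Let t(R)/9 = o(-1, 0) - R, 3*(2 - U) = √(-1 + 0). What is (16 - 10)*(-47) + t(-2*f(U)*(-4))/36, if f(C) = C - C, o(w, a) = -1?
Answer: -1129/4 ≈ -282.25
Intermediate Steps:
U = 2 - I/3 (U = 2 - √(-1 + 0)/3 = 2 - I/3 ≈ 2.0 - 0.33333*I)
f(C) = 0
t(R) = -9 - 9*R (t(R) = 9*(-1 - R) = -9 - 9*R)
(16 - 10)*(-47) + t(-2*f(U)*(-4))/36 = (16 - 10)*(-47) + (-9 - 9*(-2*0)*(-4))/36 = 6*(-47) + (-9 - 0*(-4))*(1/36) = -282 + (-9 - 9*0)*(1/36) = -282 + (-9 + 0)*(1/36) = -282 - 9*1/36 = -282 - ¼ = -1129/4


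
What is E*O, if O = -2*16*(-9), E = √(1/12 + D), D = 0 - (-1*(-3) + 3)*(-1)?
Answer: 48*√219 ≈ 710.33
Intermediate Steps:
D = 6 (D = 0 - (3 + 3)*(-1) = 0 - 6*(-1) = 0 - 1*(-6) = 0 + 6 = 6)
E = √219/6 (E = √(1/12 + 6) = √(73/12) = √219/6 ≈ 2.4664)
O = 288 (O = -32*(-9) = 288)
E*O = (√219/6)*288 = 48*√219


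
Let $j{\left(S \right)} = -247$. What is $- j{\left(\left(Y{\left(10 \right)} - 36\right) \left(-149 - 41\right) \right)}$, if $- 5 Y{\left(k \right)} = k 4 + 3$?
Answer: $247$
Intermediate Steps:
$Y{\left(k \right)} = - \frac{3}{5} - \frac{4 k}{5}$ ($Y{\left(k \right)} = - \frac{k 4 + 3}{5} = - \frac{4 k + 3}{5} = - \frac{3 + 4 k}{5} = - \frac{3}{5} - \frac{4 k}{5}$)
$- j{\left(\left(Y{\left(10 \right)} - 36\right) \left(-149 - 41\right) \right)} = \left(-1\right) \left(-247\right) = 247$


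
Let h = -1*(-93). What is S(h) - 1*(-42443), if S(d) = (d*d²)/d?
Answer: 51092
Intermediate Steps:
h = 93
S(d) = d² (S(d) = d³/d = d²)
S(h) - 1*(-42443) = 93² - 1*(-42443) = 8649 + 42443 = 51092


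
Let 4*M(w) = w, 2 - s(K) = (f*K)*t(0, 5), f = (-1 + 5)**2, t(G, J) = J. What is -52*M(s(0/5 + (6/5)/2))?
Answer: 598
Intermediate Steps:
f = 16 (f = 4**2 = 16)
s(K) = 2 - 80*K (s(K) = 2 - 16*K*5 = 2 - 80*K)
M(w) = w/4
-52*M(s(0/5 + (6/5)/2)) = -13*(2 - 80*(0/5 + (6/5)/2)) = -13*(2 - 80*(0*(1/5) + (6*(1/5))*(1/2))) = -13*(2 - 80*(0 + (6/5)*(1/2))) = -13*(2 - 80*(0 + 3/5)) = -13*(2 - 80*3/5) = -13*(2 - 48) = -13*(-46) = -52*(-23/2) = 598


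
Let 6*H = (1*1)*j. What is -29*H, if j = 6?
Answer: -29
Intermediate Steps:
H = 1 (H = ((1*1)*6)/6 = (1*6)/6 = (⅙)*6 = 1)
-29*H = -29*1 = -29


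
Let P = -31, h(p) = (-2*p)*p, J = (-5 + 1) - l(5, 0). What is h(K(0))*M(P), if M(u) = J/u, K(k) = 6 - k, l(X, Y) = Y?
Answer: -288/31 ≈ -9.2903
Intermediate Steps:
J = -4 (J = (-5 + 1) - 1*0 = -4 + 0 = -4)
h(p) = -2*p²
M(u) = -4/u
h(K(0))*M(P) = (-2*(6 - 1*0)²)*(-4/(-31)) = (-2*(6 + 0)²)*(-4*(-1/31)) = -2*6²*(4/31) = -2*36*(4/31) = -72*4/31 = -288/31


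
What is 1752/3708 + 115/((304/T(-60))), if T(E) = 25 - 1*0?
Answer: 932759/93936 ≈ 9.9297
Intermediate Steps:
T(E) = 25 (T(E) = 25 + 0 = 25)
1752/3708 + 115/((304/T(-60))) = 1752/3708 + 115/((304/25)) = 1752*(1/3708) + 115/((304*(1/25))) = 146/309 + 115/(304/25) = 146/309 + 115*(25/304) = 146/309 + 2875/304 = 932759/93936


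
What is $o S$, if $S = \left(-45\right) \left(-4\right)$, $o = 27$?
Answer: $4860$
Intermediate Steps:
$S = 180$
$o S = 27 \cdot 180 = 4860$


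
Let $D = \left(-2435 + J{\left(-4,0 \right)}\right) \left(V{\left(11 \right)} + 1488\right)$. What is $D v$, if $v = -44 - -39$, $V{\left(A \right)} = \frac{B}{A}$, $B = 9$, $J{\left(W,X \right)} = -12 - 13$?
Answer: $\frac{201437100}{11} \approx 1.8312 \cdot 10^{7}$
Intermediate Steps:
$J{\left(W,X \right)} = -25$
$V{\left(A \right)} = \frac{9}{A}$
$D = - \frac{40287420}{11}$ ($D = \left(-2435 - 25\right) \left(\frac{9}{11} + 1488\right) = - 2460 \left(9 \cdot \frac{1}{11} + 1488\right) = - 2460 \left(\frac{9}{11} + 1488\right) = \left(-2460\right) \frac{16377}{11} = - \frac{40287420}{11} \approx -3.6625 \cdot 10^{6}$)
$v = -5$ ($v = -44 + 39 = -5$)
$D v = \left(- \frac{40287420}{11}\right) \left(-5\right) = \frac{201437100}{11}$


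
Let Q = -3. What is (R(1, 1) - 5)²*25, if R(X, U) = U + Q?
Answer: 1225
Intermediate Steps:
R(X, U) = -3 + U (R(X, U) = U - 3 = -3 + U)
(R(1, 1) - 5)²*25 = ((-3 + 1) - 5)²*25 = (-2 - 5)²*25 = (-7)²*25 = 49*25 = 1225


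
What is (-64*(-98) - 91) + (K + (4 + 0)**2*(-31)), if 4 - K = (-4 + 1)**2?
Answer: 5680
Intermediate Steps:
K = -5 (K = 4 - (-4 + 1)**2 = 4 - 1*(-3)**2 = 4 - 1*9 = 4 - 9 = -5)
(-64*(-98) - 91) + (K + (4 + 0)**2*(-31)) = (-64*(-98) - 91) + (-5 + (4 + 0)**2*(-31)) = (6272 - 91) + (-5 + 4**2*(-31)) = 6181 + (-5 + 16*(-31)) = 6181 + (-5 - 496) = 6181 - 501 = 5680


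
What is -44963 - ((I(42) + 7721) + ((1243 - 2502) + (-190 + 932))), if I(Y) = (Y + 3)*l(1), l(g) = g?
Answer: -52212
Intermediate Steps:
I(Y) = 3 + Y (I(Y) = (Y + 3)*1 = (3 + Y)*1 = 3 + Y)
-44963 - ((I(42) + 7721) + ((1243 - 2502) + (-190 + 932))) = -44963 - (((3 + 42) + 7721) + ((1243 - 2502) + (-190 + 932))) = -44963 - ((45 + 7721) + (-1259 + 742)) = -44963 - (7766 - 517) = -44963 - 1*7249 = -44963 - 7249 = -52212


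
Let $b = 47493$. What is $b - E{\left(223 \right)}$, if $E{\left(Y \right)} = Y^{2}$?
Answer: $-2236$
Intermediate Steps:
$b - E{\left(223 \right)} = 47493 - 223^{2} = 47493 - 49729 = -2236$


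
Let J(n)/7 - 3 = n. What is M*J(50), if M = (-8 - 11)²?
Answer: 133931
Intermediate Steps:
J(n) = 21 + 7*n
M = 361 (M = (-19)² = 361)
M*J(50) = 361*(21 + 7*50) = 361*(21 + 350) = 361*371 = 133931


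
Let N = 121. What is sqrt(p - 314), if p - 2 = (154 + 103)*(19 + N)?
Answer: 2*sqrt(8917) ≈ 188.86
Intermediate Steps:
p = 35982 (p = 2 + (154 + 103)*(19 + 121) = 2 + 257*140 = 2 + 35980 = 35982)
sqrt(p - 314) = sqrt(35982 - 314) = sqrt(35668) = 2*sqrt(8917)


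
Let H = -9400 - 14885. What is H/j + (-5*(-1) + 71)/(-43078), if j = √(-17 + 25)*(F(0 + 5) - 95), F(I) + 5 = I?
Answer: -38/21539 + 4857*√2/76 ≈ 90.378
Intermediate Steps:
F(I) = -5 + I
j = -190*√2 (j = √(-17 + 25)*((-5 + (0 + 5)) - 95) = √8*((-5 + 5) - 95) = (2*√2)*(0 - 95) = (2*√2)*(-95) = -190*√2 ≈ -268.70)
H = -24285
H/j + (-5*(-1) + 71)/(-43078) = -24285*(-√2/380) + (-5*(-1) + 71)/(-43078) = -(-4857)*√2/76 + (5 + 71)*(-1/43078) = 4857*√2/76 + 76*(-1/43078) = 4857*√2/76 - 38/21539 = -38/21539 + 4857*√2/76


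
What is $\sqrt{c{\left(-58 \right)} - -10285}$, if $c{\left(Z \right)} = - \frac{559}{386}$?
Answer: $\frac{\sqrt{1532208086}}{386} \approx 101.41$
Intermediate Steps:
$c{\left(Z \right)} = - \frac{559}{386}$ ($c{\left(Z \right)} = \left(-559\right) \frac{1}{386} = - \frac{559}{386}$)
$\sqrt{c{\left(-58 \right)} - -10285} = \sqrt{- \frac{559}{386} - -10285} = \sqrt{- \frac{559}{386} + 10285} = \sqrt{\frac{3969451}{386}} = \frac{\sqrt{1532208086}}{386}$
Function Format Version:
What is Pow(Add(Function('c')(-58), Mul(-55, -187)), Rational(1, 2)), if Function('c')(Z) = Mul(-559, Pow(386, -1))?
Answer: Mul(Rational(1, 386), Pow(1532208086, Rational(1, 2))) ≈ 101.41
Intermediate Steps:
Function('c')(Z) = Rational(-559, 386) (Function('c')(Z) = Mul(-559, Rational(1, 386)) = Rational(-559, 386))
Pow(Add(Function('c')(-58), Mul(-55, -187)), Rational(1, 2)) = Pow(Add(Rational(-559, 386), Mul(-55, -187)), Rational(1, 2)) = Pow(Add(Rational(-559, 386), 10285), Rational(1, 2)) = Pow(Rational(3969451, 386), Rational(1, 2)) = Mul(Rational(1, 386), Pow(1532208086, Rational(1, 2)))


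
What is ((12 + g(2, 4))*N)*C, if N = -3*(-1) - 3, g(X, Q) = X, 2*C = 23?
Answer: 0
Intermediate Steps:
C = 23/2 (C = (½)*23 = 23/2 ≈ 11.500)
N = 0 (N = 3 - 3 = 0)
((12 + g(2, 4))*N)*C = ((12 + 2)*0)*(23/2) = (14*0)*(23/2) = 0*(23/2) = 0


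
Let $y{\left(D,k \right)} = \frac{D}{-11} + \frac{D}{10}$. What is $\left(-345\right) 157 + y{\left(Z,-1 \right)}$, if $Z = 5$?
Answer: $- \frac{1191629}{22} \approx -54165.0$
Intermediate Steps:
$y{\left(D,k \right)} = \frac{D}{110}$ ($y{\left(D,k \right)} = D \left(- \frac{1}{11}\right) + D \frac{1}{10} = - \frac{D}{11} + \frac{D}{10} = \frac{D}{110}$)
$\left(-345\right) 157 + y{\left(Z,-1 \right)} = \left(-345\right) 157 + \frac{1}{110} \cdot 5 = -54165 + \frac{1}{22} = - \frac{1191629}{22}$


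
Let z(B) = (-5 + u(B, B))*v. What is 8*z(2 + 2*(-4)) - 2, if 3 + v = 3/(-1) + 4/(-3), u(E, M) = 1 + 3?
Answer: 170/3 ≈ 56.667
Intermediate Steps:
u(E, M) = 4
v = -22/3 (v = -3 + (3/(-1) + 4/(-3)) = -3 + (3*(-1) + 4*(-⅓)) = -3 + (-3 - 4/3) = -3 - 13/3 = -22/3 ≈ -7.3333)
z(B) = 22/3 (z(B) = (-5 + 4)*(-22/3) = -1*(-22/3) = 22/3)
8*z(2 + 2*(-4)) - 2 = 8*(22/3) - 2 = 176/3 - 2 = 170/3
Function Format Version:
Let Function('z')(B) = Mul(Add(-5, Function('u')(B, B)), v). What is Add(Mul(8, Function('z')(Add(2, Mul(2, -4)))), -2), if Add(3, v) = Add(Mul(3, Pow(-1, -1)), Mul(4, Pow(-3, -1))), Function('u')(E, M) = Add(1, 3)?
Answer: Rational(170, 3) ≈ 56.667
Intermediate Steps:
Function('u')(E, M) = 4
v = Rational(-22, 3) (v = Add(-3, Add(Mul(3, Pow(-1, -1)), Mul(4, Pow(-3, -1)))) = Add(-3, Add(Mul(3, -1), Mul(4, Rational(-1, 3)))) = Add(-3, Add(-3, Rational(-4, 3))) = Add(-3, Rational(-13, 3)) = Rational(-22, 3) ≈ -7.3333)
Function('z')(B) = Rational(22, 3) (Function('z')(B) = Mul(Add(-5, 4), Rational(-22, 3)) = Mul(-1, Rational(-22, 3)) = Rational(22, 3))
Add(Mul(8, Function('z')(Add(2, Mul(2, -4)))), -2) = Add(Mul(8, Rational(22, 3)), -2) = Add(Rational(176, 3), -2) = Rational(170, 3)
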